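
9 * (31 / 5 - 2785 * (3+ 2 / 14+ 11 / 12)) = -14237463 / 140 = -101696.16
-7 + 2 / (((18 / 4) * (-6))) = -191 / 27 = -7.07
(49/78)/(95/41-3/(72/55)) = 8036/325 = 24.73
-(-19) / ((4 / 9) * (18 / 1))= 19 / 8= 2.38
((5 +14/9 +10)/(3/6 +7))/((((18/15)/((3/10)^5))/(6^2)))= 4023/25000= 0.16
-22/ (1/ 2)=-44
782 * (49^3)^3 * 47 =59850713377600642546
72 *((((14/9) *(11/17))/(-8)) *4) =-616/17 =-36.24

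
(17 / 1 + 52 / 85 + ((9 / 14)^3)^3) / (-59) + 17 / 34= 20845057033667 / 103615149621760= 0.20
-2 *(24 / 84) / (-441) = 4 / 3087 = 0.00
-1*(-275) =275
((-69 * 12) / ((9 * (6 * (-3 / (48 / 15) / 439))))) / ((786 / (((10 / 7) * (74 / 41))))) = 23909696 / 1015119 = 23.55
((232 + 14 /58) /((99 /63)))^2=2222651025 /101761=21841.87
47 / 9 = 5.22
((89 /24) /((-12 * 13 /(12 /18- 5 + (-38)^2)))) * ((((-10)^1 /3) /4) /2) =1921955 /134784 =14.26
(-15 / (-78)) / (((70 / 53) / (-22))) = -583 / 182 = -3.20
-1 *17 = -17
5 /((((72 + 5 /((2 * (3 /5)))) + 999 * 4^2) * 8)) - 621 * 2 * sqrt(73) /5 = 15 /385444 - 1242 * sqrt(73) /5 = -2122.33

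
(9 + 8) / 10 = 17 / 10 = 1.70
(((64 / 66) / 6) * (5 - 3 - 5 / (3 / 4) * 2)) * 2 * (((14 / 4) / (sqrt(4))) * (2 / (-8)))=476 / 297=1.60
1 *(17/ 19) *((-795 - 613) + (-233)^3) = -215062665/ 19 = -11319087.63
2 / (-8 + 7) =-2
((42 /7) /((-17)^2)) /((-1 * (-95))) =6 /27455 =0.00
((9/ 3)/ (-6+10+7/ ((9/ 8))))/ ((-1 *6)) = -9/ 184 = -0.05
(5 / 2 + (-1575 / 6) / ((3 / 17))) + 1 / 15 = -22274 / 15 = -1484.93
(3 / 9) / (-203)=-1 / 609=-0.00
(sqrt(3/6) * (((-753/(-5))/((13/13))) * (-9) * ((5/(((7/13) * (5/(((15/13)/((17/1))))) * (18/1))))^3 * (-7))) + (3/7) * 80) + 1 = 6275 * sqrt(2)/3851792 + 247/7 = 35.29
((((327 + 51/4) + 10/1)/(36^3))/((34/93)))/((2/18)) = 43369/235008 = 0.18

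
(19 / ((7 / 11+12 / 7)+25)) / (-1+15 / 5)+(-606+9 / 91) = -17854147 / 29484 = -605.55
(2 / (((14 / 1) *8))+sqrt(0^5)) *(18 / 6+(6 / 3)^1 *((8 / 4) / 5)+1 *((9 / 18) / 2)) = 81 / 1120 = 0.07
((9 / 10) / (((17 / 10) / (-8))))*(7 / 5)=-504 / 85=-5.93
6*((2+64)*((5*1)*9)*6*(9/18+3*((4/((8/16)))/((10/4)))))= 1079892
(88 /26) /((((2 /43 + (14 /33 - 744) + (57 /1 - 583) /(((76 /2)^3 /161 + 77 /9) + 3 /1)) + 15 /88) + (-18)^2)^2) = 5774381695003705344 /302171818886137049943925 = 0.00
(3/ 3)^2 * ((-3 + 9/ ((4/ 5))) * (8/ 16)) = 33/ 8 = 4.12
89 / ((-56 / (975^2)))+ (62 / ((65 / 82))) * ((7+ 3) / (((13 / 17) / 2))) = -14278990753 / 9464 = -1508769.10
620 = 620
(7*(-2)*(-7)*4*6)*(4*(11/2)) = 51744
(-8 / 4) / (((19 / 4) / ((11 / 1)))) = -88 / 19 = -4.63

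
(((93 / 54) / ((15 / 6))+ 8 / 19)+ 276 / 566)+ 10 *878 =2124839257 / 241965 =8781.60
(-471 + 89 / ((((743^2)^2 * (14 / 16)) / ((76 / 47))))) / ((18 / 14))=-47225010170066447 / 128912675623623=-366.33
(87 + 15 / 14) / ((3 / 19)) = 7809 / 14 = 557.79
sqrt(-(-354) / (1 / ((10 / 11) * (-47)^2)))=94 * sqrt(9735) / 11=843.15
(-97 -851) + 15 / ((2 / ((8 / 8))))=-1881 / 2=-940.50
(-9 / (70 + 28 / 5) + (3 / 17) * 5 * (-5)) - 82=-61783 / 714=-86.53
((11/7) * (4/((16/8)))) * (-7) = -22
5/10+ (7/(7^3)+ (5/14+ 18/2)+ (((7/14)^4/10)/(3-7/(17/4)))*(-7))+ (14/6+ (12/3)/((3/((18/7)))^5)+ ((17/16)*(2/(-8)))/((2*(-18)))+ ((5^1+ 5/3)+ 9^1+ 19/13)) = 1804172466857/57891375360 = 31.16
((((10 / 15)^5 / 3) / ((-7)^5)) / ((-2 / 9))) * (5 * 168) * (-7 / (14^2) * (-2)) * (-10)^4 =3200000 / 453789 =7.05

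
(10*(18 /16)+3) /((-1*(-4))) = 57 /16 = 3.56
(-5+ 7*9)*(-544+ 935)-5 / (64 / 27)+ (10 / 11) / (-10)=15963763 / 704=22675.80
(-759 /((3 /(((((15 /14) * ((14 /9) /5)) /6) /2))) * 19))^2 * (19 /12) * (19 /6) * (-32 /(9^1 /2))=-4.88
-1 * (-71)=71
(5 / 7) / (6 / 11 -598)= -55 / 46004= -0.00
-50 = -50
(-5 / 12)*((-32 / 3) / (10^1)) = 4 / 9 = 0.44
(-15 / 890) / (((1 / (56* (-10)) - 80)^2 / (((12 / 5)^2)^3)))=-56184274944 / 111646584055625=-0.00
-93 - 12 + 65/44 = -4555/44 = -103.52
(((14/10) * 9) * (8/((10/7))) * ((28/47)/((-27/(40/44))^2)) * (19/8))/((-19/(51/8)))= -0.04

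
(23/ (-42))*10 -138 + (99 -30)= -1564/ 21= -74.48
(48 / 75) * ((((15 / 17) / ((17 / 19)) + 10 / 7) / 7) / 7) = 15632 / 495635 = 0.03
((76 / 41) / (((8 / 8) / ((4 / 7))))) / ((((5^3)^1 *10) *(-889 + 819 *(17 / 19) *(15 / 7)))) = 361 / 290228750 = 0.00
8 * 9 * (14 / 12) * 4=336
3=3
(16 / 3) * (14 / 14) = 16 / 3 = 5.33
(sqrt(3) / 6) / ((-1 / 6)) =-sqrt(3) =-1.73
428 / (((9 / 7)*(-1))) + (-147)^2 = 191485 / 9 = 21276.11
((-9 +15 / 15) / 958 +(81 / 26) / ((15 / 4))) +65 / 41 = 3073621 / 1276535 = 2.41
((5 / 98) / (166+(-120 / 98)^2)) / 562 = 245 / 452034584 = 0.00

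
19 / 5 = 3.80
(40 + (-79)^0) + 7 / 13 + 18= 774 / 13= 59.54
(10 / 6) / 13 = 5 / 39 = 0.13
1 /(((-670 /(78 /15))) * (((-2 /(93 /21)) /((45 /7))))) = 3627 /32830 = 0.11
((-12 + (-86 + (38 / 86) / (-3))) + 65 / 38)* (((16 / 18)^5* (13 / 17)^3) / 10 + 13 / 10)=-95626219588939 / 748477961460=-127.76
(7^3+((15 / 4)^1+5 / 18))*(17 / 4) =212381 / 144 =1474.87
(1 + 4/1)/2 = 5/2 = 2.50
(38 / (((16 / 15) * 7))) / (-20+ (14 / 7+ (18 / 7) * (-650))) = -95 / 31536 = -0.00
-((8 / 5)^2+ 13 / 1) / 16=-389 / 400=-0.97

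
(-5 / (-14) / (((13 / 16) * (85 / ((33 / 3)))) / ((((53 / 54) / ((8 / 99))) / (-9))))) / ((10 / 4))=-6413 / 208845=-0.03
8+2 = 10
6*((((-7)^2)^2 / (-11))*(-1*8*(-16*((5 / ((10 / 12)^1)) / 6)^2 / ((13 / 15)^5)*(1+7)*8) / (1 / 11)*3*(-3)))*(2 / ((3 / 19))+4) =36204632783.27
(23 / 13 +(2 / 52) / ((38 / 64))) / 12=151 / 988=0.15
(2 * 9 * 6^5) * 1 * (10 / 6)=233280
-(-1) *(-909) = -909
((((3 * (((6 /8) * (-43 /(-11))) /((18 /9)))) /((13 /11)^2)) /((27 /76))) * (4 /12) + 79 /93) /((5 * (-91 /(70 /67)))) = -358703 /41068521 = -0.01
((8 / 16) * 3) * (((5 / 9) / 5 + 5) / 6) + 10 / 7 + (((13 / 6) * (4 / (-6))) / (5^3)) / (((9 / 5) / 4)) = 75997 / 28350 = 2.68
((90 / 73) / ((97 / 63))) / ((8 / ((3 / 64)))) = 8505 / 1812736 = 0.00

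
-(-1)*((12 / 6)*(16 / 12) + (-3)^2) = 35 / 3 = 11.67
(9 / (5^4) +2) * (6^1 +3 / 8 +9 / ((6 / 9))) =200181 / 5000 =40.04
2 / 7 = 0.29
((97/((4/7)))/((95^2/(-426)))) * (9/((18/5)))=-144627/7220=-20.03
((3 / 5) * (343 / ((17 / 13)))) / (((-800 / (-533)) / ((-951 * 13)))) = -88147460583 / 68000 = -1296286.19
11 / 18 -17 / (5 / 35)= -2131 / 18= -118.39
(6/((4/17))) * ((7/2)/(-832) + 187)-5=15852571/3328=4763.39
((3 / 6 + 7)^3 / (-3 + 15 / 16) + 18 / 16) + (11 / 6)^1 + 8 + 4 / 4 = -50843 / 264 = -192.59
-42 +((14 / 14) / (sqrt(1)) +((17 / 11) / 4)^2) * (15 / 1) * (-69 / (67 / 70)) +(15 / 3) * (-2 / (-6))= -249649451 / 194568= -1283.10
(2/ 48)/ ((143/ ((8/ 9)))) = 1/ 3861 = 0.00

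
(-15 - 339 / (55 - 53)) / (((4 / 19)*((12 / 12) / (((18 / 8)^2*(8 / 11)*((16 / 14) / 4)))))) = -567891 / 616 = -921.90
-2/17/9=-2/153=-0.01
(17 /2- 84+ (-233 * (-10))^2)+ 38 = 5428862.50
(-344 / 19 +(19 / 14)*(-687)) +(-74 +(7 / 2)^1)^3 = -373839685 / 1064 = -351353.09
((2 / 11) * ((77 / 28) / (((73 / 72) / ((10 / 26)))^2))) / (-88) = -8100 / 9906611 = -0.00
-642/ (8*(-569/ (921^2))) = 119633.29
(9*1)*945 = 8505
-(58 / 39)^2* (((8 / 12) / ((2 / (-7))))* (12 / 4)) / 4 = 5887 / 1521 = 3.87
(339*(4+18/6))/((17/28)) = 66444/17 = 3908.47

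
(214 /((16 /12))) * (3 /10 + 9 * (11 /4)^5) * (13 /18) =3361041307 /20480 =164113.35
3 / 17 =0.18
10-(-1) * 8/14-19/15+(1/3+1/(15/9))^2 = 16027/1575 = 10.18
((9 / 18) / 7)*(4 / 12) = 1 / 42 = 0.02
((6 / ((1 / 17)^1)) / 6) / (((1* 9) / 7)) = 119 / 9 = 13.22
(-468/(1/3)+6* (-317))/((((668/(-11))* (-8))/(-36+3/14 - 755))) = 201303993/37408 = 5381.31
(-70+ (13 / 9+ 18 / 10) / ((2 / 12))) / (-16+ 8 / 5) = 379 / 108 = 3.51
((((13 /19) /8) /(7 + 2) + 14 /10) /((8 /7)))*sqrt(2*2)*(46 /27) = 1552201 /369360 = 4.20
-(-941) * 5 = 4705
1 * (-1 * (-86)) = 86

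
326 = 326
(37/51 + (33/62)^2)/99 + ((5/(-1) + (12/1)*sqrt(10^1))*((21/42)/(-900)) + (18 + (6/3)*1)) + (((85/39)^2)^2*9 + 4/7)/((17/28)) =1970244473070631/5543220557160 - sqrt(10)/150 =355.41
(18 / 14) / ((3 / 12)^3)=576 / 7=82.29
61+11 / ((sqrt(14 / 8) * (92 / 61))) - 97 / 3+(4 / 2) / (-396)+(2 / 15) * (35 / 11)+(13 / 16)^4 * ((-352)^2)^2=671 * sqrt(7) / 322+1324735957727 / 198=6690585650.60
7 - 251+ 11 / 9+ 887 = 5798 / 9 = 644.22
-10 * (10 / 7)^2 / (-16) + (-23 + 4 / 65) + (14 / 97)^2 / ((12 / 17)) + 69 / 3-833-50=-158522973601 / 179805990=-881.63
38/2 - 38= -19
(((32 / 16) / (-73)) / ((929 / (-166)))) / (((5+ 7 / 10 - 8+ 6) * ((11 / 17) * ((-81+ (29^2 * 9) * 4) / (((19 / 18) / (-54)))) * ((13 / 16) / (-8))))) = 6863104 / 526559725868319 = 0.00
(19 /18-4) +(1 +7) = 91 /18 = 5.06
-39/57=-13/19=-0.68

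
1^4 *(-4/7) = -4/7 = -0.57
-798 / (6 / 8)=-1064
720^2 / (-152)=-64800 / 19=-3410.53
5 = 5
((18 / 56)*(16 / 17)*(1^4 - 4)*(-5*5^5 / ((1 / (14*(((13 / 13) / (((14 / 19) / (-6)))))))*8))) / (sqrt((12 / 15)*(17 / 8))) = -24046875*sqrt(170) / 2023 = -154984.13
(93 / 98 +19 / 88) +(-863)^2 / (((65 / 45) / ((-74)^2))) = 158272802612851 / 56056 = 2823476570.09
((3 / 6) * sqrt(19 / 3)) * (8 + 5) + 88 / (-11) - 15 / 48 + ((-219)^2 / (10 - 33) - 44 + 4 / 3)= -2358409 / 1104 + 13 * sqrt(57) / 6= -2119.88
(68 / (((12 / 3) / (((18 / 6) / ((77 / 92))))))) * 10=46920 / 77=609.35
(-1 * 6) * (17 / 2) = -51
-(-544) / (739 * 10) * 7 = 1904 / 3695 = 0.52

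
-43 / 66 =-0.65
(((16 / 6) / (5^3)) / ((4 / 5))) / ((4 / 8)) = 4 / 75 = 0.05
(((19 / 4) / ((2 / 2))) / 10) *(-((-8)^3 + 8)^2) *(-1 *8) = 4826304 / 5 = 965260.80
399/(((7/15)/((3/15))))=171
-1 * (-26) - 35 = -9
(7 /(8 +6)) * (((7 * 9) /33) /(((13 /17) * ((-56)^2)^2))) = 51 /401809408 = 0.00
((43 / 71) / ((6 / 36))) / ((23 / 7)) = 1806 / 1633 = 1.11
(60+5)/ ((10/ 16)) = 104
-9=-9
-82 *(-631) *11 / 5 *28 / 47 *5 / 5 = 15936536 / 235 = 67815.05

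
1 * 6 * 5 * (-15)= -450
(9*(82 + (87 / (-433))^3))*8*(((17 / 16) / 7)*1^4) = 1018417867443 / 1136558318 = 896.05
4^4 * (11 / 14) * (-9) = -12672 / 7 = -1810.29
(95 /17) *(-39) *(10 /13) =-2850 /17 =-167.65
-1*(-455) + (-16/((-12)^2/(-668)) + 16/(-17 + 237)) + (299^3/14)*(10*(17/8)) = 1124717247481/27720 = 40574215.28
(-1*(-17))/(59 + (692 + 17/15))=255/11282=0.02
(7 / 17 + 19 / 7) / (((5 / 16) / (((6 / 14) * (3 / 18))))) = 2976 / 4165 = 0.71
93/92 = 1.01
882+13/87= 76747/87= 882.15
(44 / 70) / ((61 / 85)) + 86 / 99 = 73748 / 42273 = 1.74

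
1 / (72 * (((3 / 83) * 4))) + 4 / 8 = 515 / 864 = 0.60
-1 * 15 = -15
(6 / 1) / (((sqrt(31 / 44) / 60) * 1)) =720 * sqrt(341) / 31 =428.89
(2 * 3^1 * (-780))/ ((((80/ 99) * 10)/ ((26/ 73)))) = -150579/ 730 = -206.27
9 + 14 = 23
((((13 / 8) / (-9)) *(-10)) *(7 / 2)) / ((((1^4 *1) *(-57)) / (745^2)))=-252536375 / 4104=-61534.20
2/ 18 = 1/ 9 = 0.11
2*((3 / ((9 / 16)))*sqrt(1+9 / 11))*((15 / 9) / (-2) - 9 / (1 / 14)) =-24352*sqrt(55) / 99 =-1824.24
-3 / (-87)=1 / 29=0.03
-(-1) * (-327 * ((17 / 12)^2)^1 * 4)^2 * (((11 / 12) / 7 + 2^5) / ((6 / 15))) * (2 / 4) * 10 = 66956319742475 / 24192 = 2767705015.81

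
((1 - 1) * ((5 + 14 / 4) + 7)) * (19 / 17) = 0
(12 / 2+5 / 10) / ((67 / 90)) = 585 / 67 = 8.73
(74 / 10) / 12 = 37 / 60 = 0.62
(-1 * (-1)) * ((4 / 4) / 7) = 1 / 7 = 0.14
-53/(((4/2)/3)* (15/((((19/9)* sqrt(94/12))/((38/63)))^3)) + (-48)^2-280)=-3090312048131/118014935570648 + 241815* sqrt(282)/29503733892662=-0.03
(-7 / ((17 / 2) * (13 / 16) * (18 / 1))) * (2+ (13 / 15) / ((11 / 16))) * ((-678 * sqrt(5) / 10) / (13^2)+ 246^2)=-405161344 / 36465+ 6808928 * sqrt(5) / 92438775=-11110.80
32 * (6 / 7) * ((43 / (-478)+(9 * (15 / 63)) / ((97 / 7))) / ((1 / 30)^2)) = 259113600 / 162281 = 1596.70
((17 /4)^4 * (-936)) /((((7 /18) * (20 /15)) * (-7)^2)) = -263842839 /21952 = -12019.08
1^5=1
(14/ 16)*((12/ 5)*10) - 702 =-681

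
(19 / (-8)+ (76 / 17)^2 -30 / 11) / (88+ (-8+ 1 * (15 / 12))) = 378527 / 2066350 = 0.18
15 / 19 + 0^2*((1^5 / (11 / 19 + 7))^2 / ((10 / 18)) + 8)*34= 15 / 19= 0.79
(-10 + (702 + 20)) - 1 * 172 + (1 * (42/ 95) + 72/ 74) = 1903074/ 3515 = 541.42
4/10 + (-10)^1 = -48/5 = -9.60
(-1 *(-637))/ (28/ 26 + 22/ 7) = 57967/ 384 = 150.96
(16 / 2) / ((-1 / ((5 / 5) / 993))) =-0.01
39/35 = 1.11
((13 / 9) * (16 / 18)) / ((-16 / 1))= -13 / 162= -0.08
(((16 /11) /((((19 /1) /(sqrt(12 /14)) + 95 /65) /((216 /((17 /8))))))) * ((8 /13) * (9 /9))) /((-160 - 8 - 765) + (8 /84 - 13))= 3483648 /10383610523 - 580608 * sqrt(42) /798739271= -0.00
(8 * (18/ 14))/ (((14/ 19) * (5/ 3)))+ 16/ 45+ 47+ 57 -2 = 244162/ 2205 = 110.73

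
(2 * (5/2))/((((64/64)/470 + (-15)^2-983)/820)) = -1927000/356259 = -5.41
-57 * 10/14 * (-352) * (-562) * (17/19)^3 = -14578639680/2527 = -5769149.06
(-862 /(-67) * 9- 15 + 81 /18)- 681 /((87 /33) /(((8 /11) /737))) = 4489875 /42746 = 105.04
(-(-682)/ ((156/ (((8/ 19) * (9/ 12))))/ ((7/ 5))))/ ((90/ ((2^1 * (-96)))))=-76384/ 18525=-4.12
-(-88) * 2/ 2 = 88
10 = 10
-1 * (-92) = 92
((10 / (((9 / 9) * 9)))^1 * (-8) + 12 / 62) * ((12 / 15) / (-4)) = 2426 / 1395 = 1.74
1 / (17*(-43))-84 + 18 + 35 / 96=-4606127 / 70176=-65.64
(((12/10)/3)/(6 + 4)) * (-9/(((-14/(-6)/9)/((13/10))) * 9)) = -351/1750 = -0.20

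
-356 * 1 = -356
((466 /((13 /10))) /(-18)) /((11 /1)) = -2330 /1287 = -1.81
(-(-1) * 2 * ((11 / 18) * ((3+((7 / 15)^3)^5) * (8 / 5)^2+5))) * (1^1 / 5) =1526939338041359640497 / 492630626678466796875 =3.10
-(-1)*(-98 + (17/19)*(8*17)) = 450/19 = 23.68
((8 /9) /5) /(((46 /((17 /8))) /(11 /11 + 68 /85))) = 17 /1150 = 0.01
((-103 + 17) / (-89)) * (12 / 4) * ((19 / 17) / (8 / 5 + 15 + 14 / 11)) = 269610 / 1487279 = 0.18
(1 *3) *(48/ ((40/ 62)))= 1116/ 5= 223.20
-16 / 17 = -0.94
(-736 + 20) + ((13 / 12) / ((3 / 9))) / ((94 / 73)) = -268267 / 376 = -713.48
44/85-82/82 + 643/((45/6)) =21739/255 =85.25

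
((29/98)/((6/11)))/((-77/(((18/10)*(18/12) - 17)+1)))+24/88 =23701/64680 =0.37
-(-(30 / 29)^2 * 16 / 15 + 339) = -284139 / 841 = -337.86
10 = 10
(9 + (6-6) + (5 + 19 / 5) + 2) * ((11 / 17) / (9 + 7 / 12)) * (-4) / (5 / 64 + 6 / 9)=-912384 / 127075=-7.18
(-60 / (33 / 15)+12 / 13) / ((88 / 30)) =-14130 / 1573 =-8.98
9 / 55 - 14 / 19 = -0.57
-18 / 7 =-2.57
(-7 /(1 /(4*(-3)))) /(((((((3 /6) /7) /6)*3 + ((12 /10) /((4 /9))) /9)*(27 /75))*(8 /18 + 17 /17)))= 294000 /611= 481.18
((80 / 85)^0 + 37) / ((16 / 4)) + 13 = 45 / 2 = 22.50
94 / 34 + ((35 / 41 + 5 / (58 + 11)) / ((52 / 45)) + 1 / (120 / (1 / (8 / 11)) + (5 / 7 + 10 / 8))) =890912398 / 249041585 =3.58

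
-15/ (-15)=1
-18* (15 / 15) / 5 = -18 / 5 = -3.60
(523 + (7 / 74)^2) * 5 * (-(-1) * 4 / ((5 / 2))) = 5727994 / 1369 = 4184.07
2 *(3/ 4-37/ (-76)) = 47/ 19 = 2.47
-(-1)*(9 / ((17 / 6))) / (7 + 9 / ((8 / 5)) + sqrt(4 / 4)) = 432 / 1853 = 0.23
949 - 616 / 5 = 4129 / 5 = 825.80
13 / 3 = 4.33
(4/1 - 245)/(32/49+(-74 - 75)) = 11809/7269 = 1.62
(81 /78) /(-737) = -0.00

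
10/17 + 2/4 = 1.09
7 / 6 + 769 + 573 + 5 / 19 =153151 / 114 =1343.43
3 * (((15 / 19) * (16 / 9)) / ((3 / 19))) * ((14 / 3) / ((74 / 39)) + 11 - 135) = -119920 / 37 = -3241.08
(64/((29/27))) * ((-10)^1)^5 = -172800000/29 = -5958620.69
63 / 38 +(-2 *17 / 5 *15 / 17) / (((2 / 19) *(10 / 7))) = -38.24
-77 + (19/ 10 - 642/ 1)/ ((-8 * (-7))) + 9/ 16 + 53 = -9763/ 280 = -34.87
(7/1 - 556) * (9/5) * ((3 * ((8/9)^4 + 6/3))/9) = -1050298/1215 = -864.44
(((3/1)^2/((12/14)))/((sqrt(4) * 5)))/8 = 21/160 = 0.13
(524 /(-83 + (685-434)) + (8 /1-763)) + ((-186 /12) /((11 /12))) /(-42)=-347183 /462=-751.48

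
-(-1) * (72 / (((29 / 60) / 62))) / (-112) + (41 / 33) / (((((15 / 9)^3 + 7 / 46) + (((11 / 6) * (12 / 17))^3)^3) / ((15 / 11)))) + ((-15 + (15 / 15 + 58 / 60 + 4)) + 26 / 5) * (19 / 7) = -4303549047306536771353 / 46397158082699007738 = -92.75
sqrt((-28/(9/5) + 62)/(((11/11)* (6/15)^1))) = sqrt(1045)/3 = 10.78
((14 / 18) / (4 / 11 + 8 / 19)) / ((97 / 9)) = 1463 / 15908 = 0.09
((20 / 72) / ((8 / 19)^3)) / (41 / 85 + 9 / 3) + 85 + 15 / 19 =4501922105 / 51830784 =86.86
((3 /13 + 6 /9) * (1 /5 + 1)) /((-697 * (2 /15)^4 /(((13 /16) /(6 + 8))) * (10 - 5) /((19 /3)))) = -64125 /178432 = -0.36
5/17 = 0.29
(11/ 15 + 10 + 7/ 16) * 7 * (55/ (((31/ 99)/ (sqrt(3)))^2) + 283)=4431658147/ 28830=153716.90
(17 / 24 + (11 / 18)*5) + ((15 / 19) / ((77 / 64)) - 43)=-4063855 / 105336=-38.58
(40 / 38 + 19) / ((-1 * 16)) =-381 / 304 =-1.25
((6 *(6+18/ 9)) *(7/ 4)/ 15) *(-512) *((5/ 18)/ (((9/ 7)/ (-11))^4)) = -251976997888/ 59049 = -4267252.58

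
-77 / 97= -0.79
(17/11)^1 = 17/11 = 1.55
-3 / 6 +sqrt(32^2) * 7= 223.50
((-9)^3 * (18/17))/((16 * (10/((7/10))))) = -45927/13600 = -3.38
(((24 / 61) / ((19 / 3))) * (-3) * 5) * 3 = -3240 / 1159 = -2.80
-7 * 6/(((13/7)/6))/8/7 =-63/26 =-2.42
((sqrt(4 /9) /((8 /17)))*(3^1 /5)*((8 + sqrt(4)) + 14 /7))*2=102 /5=20.40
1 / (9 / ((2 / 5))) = 2 / 45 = 0.04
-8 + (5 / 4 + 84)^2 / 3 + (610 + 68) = 148441 / 48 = 3092.52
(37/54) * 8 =148/27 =5.48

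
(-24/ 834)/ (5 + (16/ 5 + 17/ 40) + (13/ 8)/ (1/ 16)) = -0.00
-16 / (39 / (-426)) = 2272 / 13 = 174.77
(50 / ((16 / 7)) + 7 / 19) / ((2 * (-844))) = -3381 / 256576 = -0.01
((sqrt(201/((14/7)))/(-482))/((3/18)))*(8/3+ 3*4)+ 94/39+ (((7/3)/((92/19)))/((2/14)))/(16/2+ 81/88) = 1963436/704145-22*sqrt(402)/241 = 0.96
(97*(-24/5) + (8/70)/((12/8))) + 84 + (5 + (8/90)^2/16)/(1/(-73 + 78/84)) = -741.92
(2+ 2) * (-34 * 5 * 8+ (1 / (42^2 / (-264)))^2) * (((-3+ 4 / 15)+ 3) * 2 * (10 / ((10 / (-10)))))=1880816384 / 64827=29012.86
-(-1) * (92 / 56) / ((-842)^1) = -0.00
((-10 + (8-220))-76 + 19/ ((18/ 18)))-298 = -577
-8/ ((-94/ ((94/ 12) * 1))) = 2/ 3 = 0.67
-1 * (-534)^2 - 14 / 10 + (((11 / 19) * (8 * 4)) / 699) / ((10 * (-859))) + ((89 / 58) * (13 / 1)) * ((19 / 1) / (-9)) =-2830687797676721 / 9925289730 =-285199.51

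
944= 944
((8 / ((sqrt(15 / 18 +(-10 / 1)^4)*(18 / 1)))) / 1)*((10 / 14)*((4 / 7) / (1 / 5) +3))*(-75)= -1.39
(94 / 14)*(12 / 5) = 564 / 35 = 16.11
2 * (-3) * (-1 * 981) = 5886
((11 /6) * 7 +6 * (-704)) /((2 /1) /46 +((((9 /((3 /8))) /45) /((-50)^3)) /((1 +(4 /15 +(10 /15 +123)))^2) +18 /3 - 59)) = 3188898641431250 /40101234075207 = 79.52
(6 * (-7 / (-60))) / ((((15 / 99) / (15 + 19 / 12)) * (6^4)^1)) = 15323 / 259200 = 0.06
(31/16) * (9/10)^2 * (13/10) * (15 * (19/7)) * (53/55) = 98614503/1232000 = 80.04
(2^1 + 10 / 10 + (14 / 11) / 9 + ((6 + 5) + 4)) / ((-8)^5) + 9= 7298623 / 811008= 9.00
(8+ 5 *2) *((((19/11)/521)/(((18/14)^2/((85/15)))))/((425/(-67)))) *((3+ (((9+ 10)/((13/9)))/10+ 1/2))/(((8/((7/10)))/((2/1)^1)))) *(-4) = 136668007/1257238125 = 0.11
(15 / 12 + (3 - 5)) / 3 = -1 / 4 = -0.25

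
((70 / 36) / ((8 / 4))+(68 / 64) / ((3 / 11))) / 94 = 701 / 13536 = 0.05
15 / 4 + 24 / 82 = 663 / 164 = 4.04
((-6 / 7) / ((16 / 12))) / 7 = -9 / 98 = -0.09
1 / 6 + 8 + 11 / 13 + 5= 1093 / 78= 14.01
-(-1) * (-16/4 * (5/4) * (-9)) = 45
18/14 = 9/7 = 1.29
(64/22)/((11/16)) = 512/121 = 4.23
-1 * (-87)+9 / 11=87.82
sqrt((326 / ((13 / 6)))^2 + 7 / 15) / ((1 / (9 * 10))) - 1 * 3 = -3 + 6 * sqrt(860853345) / 13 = 13538.68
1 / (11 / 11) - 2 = -1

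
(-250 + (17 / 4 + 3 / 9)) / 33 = -2945 / 396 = -7.44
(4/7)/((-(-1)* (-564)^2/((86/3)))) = 0.00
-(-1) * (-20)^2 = 400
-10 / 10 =-1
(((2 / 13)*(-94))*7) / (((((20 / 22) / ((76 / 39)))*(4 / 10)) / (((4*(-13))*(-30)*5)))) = -55008800 / 13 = -4231446.15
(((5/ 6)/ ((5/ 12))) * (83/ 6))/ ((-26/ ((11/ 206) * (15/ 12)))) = -0.07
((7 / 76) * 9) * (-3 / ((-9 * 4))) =21 / 304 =0.07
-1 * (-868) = 868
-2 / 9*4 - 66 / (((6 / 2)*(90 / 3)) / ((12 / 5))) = -596 / 225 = -2.65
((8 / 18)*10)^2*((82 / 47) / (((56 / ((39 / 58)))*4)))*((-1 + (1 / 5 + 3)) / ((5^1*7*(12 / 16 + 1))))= 46904 / 12622743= 0.00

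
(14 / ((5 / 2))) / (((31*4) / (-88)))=-616 / 155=-3.97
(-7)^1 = -7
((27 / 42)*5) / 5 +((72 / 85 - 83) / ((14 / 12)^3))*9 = -27112419 / 58310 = -464.97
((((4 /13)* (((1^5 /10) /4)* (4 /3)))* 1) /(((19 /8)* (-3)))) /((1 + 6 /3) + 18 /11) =-176 /566865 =-0.00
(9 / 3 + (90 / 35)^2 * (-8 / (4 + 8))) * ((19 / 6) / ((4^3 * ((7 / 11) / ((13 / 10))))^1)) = -62491 / 439040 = -0.14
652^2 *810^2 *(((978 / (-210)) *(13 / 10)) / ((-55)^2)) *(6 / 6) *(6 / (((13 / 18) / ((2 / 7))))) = -196397782735104 / 148225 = -1324997690.91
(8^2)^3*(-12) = -3145728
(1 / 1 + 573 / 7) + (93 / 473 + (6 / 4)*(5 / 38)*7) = 21246971 / 251636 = 84.44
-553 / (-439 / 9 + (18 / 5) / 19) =472815 / 41543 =11.38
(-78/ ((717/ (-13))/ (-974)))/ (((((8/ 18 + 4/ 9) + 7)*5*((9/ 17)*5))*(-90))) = 0.15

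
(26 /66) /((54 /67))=871 /1782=0.49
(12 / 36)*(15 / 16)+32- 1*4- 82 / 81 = 35381 / 1296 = 27.30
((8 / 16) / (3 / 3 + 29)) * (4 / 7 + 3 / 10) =61 / 4200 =0.01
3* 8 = 24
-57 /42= -19 /14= -1.36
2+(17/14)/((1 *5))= 157/70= 2.24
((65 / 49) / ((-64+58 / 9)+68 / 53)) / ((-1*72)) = 3445 / 10522064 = 0.00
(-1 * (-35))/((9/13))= 455/9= 50.56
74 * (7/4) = 259/2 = 129.50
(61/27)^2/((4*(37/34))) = 63257/53946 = 1.17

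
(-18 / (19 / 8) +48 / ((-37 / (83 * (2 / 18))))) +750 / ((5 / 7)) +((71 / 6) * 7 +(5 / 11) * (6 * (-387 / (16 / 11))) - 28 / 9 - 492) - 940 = -53017511 / 50616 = -1047.45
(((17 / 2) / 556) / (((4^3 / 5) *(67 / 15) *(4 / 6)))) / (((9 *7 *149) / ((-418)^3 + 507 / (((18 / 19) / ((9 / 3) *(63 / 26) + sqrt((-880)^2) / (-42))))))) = -3.12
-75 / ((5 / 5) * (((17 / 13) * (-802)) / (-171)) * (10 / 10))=-166725 / 13634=-12.23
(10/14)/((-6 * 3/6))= -5/21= -0.24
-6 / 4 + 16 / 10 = 1 / 10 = 0.10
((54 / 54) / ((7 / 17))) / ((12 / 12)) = 17 / 7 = 2.43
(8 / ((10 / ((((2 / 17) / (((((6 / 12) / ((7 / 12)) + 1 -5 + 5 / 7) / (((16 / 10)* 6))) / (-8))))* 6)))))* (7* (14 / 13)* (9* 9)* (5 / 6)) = 170698752 / 18785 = 9086.97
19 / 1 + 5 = 24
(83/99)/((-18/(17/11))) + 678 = 13288745/19602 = 677.93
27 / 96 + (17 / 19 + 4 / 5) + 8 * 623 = 15157367 / 3040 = 4985.98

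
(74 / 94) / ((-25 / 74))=-2738 / 1175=-2.33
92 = 92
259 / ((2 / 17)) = 4403 / 2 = 2201.50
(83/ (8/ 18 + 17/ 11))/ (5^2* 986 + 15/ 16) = 131472/ 77699755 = 0.00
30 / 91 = 0.33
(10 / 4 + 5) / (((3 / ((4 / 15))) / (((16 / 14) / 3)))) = 0.25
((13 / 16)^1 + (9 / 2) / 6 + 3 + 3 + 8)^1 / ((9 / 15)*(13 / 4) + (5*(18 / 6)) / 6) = 1245 / 356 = 3.50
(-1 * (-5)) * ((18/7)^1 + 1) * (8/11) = 1000/77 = 12.99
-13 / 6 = -2.17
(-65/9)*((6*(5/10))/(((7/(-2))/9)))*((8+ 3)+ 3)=780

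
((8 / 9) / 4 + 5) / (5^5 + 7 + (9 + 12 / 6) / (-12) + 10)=188 / 113079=0.00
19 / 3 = 6.33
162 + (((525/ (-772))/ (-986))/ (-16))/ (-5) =1973009769/ 12179072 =162.00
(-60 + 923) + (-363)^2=132632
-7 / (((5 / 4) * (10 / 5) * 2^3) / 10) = -7 / 2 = -3.50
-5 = -5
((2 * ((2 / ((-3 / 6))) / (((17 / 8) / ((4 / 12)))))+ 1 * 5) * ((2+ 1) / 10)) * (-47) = -8977 / 170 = -52.81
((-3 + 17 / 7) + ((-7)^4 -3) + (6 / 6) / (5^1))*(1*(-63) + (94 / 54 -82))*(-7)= 324590956 / 135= 2404377.45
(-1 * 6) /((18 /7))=-7 /3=-2.33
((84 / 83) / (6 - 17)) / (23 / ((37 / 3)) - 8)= 3108 / 207251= 0.01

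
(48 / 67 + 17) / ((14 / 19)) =22553 / 938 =24.04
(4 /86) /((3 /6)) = 4 /43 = 0.09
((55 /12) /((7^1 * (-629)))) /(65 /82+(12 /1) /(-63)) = -0.00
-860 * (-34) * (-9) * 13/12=-285090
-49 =-49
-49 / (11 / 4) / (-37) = 196 / 407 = 0.48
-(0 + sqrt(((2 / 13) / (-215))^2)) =-2 / 2795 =-0.00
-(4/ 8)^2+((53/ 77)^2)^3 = -119764935573/ 833689520356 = -0.14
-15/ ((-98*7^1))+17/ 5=3.42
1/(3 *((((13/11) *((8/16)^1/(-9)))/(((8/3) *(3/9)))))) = -176/39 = -4.51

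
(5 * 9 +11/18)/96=821/1728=0.48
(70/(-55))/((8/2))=-7/22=-0.32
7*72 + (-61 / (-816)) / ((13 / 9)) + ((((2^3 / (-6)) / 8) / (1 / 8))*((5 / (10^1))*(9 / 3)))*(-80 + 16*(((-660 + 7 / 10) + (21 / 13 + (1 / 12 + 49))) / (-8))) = -93899543 / 53040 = -1770.35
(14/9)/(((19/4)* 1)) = 56/171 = 0.33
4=4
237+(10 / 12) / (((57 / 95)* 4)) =17089 / 72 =237.35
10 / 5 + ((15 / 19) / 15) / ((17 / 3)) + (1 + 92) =95.01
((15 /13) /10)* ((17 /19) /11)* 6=153 /2717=0.06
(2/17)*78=156/17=9.18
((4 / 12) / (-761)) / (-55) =0.00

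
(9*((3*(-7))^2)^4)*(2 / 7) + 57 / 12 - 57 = 389035124647 / 4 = 97258781161.75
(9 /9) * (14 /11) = 14 /11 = 1.27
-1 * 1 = -1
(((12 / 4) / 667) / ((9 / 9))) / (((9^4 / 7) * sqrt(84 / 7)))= 7 * sqrt(3) / 8752374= 0.00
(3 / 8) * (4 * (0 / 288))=0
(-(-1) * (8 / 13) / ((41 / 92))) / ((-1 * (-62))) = 368 / 16523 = 0.02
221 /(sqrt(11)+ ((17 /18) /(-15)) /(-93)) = -94338270 /6935632811+ 139343174100 * sqrt(11) /6935632811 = 66.62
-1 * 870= -870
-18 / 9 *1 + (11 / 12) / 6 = -133 / 72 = -1.85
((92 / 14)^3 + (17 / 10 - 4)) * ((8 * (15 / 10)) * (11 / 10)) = 31860543 / 8575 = 3715.52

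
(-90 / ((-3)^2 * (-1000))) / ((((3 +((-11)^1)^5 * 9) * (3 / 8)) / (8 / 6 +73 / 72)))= -169 / 3913531200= -0.00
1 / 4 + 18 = 73 / 4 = 18.25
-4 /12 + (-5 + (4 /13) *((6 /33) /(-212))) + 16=242522 /22737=10.67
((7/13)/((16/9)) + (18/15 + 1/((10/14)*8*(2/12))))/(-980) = -531/203840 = -0.00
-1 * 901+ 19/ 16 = -14397/ 16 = -899.81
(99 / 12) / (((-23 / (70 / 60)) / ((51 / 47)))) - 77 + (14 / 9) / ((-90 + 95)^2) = -150589103 / 1945800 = -77.39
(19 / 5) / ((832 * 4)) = 19 / 16640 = 0.00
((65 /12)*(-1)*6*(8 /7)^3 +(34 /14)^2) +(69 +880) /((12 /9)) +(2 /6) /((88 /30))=5050149 /7546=669.25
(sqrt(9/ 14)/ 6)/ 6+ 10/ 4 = sqrt(14)/ 168+ 5/ 2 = 2.52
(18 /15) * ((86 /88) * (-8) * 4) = -2064 /55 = -37.53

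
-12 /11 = -1.09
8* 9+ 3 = 75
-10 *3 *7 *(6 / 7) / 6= -30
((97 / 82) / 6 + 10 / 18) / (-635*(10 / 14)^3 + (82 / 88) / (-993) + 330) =1387486793 / 181724002791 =0.01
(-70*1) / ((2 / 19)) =-665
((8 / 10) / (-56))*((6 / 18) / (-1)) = 1 / 210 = 0.00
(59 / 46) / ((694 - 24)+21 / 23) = 59 / 30862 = 0.00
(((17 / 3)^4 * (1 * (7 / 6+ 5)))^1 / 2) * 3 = 3090277 / 324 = 9537.89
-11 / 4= -2.75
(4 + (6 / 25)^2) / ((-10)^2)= 634 / 15625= 0.04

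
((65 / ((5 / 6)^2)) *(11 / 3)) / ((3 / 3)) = 1716 / 5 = 343.20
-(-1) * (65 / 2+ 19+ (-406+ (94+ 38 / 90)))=-23407 / 90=-260.08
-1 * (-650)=650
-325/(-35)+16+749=5420/7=774.29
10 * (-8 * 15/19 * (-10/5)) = 2400/19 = 126.32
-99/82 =-1.21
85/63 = 1.35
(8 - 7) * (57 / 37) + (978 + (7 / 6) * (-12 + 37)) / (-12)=-219487 / 2664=-82.39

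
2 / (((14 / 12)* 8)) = 3 / 14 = 0.21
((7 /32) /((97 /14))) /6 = 49 /9312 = 0.01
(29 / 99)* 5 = 145 / 99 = 1.46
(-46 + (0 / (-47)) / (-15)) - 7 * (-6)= -4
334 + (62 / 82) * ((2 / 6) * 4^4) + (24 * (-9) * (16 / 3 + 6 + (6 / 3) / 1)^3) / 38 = -30556658 / 2337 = -13075.16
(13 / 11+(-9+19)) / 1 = 123 / 11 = 11.18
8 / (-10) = -4 / 5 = -0.80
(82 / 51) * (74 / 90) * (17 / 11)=3034 / 1485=2.04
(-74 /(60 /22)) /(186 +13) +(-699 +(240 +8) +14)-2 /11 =-14359342 /32835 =-437.32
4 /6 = 2 /3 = 0.67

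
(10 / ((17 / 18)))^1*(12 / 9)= 240 / 17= 14.12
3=3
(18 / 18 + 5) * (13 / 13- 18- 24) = -246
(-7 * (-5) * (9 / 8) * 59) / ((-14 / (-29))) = 76995 / 16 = 4812.19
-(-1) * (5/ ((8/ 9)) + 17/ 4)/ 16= 79/ 128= 0.62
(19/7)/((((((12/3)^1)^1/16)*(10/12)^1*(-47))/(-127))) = 57912/1645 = 35.20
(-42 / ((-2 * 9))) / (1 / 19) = 133 / 3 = 44.33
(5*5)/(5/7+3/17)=2975/106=28.07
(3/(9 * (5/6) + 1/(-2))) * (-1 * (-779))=2337/7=333.86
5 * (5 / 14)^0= 5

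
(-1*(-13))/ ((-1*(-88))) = 13/ 88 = 0.15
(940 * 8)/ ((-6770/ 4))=-3008/ 677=-4.44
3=3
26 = 26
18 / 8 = 9 / 4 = 2.25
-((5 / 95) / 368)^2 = -1 / 48888064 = -0.00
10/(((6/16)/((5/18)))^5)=32000000/14348907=2.23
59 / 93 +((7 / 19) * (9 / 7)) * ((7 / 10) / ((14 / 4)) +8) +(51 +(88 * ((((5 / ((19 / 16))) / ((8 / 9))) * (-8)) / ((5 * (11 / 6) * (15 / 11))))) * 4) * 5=-44846993 / 8835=-5076.06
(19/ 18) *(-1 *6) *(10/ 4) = -95/ 6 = -15.83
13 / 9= 1.44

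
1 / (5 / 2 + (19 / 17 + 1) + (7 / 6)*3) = 17 / 138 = 0.12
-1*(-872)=872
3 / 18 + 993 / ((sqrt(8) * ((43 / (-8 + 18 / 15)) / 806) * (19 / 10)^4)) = 1 / 6 - 13606086000 * sqrt(2) / 5603803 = -3433.56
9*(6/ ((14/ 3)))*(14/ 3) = 54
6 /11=0.55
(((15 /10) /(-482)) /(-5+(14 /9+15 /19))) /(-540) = -19 /8753120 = -0.00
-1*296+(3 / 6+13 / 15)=-8839 / 30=-294.63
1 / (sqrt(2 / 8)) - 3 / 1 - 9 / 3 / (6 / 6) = -4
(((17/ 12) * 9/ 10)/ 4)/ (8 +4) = 0.03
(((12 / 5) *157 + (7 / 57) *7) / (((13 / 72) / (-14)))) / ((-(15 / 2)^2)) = 48219584 / 92625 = 520.59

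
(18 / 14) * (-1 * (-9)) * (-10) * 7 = -810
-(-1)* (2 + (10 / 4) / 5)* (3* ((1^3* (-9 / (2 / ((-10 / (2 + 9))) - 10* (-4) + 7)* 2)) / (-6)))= 225 / 448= 0.50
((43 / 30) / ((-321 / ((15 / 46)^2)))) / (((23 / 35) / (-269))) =2024225 / 10414952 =0.19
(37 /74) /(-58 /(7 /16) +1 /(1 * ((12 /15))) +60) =-14 /1997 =-0.01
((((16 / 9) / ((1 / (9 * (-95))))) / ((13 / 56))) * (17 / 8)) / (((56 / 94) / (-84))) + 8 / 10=127520452 / 65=1961853.11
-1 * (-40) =40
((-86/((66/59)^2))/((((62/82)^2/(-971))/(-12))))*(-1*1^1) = 1400746.05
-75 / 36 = -25 / 12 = -2.08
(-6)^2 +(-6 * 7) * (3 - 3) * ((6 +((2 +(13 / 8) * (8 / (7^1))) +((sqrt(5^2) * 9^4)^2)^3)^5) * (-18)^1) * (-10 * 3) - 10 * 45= -414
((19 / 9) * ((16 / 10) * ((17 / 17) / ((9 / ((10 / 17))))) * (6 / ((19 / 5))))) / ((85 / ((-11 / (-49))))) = 0.00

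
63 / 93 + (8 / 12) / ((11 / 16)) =1685 / 1023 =1.65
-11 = -11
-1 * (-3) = 3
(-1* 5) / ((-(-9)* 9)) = -5 / 81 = -0.06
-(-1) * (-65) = -65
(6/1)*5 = 30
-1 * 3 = -3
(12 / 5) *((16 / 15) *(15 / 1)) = 38.40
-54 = -54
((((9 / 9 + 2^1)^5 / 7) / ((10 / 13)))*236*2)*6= 4473144 / 35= 127804.11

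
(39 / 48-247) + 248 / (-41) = -165467 / 656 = -252.24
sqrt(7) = 2.65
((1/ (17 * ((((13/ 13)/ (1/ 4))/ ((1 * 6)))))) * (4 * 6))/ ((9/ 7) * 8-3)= 84/ 289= 0.29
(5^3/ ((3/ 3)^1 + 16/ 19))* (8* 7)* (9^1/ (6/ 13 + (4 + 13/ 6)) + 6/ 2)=8561400/ 517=16559.77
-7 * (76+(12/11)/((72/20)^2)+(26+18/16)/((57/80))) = -4509211/5643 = -799.08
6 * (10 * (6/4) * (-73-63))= -12240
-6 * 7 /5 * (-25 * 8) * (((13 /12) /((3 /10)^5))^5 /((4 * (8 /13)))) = 824894116210937500000000000000 /68630377364883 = 12019373168025473.04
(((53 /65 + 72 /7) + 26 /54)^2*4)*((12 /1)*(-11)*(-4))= 14253897337856 /50307075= 283337.83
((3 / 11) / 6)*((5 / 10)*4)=1 / 11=0.09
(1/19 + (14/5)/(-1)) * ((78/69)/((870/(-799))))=31161/10925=2.85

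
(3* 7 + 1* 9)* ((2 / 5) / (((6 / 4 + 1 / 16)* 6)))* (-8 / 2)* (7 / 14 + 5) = -704 / 25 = -28.16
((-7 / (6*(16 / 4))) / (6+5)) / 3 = -7 / 792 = -0.01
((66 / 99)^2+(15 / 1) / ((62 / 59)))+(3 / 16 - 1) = 62077 / 4464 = 13.91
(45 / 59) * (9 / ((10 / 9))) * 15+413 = 59669 / 118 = 505.67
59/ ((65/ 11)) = 649/ 65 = 9.98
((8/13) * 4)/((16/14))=28/13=2.15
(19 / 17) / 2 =19 / 34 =0.56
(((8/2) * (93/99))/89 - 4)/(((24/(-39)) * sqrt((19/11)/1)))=18889 * sqrt(209)/55803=4.89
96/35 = 2.74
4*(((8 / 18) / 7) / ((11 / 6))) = 32 / 231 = 0.14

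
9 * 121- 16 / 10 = 5437 / 5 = 1087.40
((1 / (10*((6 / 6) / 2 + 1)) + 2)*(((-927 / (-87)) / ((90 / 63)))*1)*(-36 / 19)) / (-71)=402318 / 978025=0.41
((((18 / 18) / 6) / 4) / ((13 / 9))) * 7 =21 / 104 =0.20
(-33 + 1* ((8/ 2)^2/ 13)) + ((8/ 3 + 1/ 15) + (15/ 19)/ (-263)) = -28295939/ 974415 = -29.04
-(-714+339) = 375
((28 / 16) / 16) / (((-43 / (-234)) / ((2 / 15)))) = 273 / 3440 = 0.08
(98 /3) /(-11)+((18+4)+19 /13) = 8791 /429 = 20.49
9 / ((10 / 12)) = 10.80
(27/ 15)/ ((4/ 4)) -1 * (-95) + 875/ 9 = 8731/ 45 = 194.02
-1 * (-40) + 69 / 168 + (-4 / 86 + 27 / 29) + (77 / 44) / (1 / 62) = 10460501 / 69832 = 149.80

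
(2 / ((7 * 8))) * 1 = 1 / 28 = 0.04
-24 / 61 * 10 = -240 / 61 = -3.93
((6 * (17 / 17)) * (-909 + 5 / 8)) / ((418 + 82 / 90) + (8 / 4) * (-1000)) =5805 / 1684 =3.45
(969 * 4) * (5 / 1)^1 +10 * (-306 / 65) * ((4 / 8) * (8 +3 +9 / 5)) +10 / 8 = 4960789 / 260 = 19079.96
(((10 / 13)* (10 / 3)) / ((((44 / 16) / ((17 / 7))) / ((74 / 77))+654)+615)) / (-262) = -251600 / 32654362533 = -0.00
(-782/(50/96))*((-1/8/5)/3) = 1564/125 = 12.51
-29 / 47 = -0.62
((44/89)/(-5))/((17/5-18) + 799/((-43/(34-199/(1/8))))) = -1892/553675319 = -0.00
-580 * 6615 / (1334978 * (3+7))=-191835 / 667489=-0.29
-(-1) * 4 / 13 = 4 / 13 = 0.31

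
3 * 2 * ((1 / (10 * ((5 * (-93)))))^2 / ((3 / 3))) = 1 / 3603750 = 0.00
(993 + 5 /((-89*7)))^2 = 382708025956 /388129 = 986033.06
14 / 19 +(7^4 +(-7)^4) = 4802.74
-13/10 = -1.30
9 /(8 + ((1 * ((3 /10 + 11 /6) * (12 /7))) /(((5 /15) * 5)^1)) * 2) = 1575 /2168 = 0.73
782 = 782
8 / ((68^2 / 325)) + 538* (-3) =-932567 / 578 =-1613.44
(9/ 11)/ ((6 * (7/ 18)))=27/ 77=0.35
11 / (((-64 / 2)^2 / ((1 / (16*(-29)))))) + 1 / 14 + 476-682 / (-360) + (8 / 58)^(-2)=79403032183 / 149667840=530.53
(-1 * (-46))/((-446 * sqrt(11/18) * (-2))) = 69 * sqrt(22)/4906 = 0.07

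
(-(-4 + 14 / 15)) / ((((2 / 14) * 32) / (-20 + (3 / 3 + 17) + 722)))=483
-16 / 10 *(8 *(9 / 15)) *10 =-384 / 5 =-76.80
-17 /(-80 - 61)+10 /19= 1733 /2679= 0.65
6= 6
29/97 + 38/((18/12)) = 7459/291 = 25.63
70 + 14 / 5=364 / 5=72.80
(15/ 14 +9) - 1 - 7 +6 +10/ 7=19/ 2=9.50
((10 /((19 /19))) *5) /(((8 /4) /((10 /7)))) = 250 /7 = 35.71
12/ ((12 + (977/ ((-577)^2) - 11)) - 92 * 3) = -665858/ 15259083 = -0.04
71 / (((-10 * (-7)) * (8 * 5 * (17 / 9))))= 639 / 47600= 0.01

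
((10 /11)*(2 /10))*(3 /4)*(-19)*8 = -228 /11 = -20.73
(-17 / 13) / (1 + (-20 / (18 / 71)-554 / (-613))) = 93789 / 5521451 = 0.02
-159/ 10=-15.90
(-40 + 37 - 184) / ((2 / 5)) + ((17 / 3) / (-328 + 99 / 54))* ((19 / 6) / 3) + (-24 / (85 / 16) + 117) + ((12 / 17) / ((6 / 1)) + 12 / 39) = -42734129 / 120510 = -354.61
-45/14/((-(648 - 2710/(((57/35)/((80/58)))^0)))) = -45/28868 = -0.00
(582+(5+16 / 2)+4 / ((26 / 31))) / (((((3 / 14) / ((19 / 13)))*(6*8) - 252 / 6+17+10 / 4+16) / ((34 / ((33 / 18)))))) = 423096408 / 20449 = 20690.32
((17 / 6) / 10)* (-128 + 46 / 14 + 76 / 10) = -69683 / 2100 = -33.18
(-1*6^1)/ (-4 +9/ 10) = 60/ 31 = 1.94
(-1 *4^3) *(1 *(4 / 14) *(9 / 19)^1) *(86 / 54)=-5504 / 399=-13.79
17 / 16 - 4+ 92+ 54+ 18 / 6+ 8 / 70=146.18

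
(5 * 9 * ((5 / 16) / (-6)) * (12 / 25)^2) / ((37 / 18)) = -243 / 925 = -0.26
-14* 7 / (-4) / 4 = 49 / 8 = 6.12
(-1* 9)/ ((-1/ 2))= 18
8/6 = 4/3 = 1.33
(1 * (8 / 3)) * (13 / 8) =13 / 3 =4.33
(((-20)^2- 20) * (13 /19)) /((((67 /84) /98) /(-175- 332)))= -1085142240 /67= -16196152.84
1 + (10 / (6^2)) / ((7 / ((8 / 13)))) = 839 / 819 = 1.02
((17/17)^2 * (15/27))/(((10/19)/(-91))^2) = 2989441/180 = 16608.01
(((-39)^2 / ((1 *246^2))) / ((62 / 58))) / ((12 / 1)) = 4901 / 2501328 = 0.00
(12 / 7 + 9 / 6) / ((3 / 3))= 45 / 14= 3.21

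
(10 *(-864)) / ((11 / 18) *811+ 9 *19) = -155520 / 11999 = -12.96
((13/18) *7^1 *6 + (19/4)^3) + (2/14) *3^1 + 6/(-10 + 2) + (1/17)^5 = 137.18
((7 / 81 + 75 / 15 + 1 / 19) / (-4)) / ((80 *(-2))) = 7909 / 984960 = 0.01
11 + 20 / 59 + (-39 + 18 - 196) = -12134 / 59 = -205.66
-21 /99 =-7 /33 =-0.21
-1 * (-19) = 19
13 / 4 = 3.25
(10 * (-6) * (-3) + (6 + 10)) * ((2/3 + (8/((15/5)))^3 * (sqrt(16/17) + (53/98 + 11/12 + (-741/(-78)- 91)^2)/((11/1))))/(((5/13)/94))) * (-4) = -2198181507.26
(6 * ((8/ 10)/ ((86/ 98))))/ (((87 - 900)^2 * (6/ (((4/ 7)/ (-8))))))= -0.00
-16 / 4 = -4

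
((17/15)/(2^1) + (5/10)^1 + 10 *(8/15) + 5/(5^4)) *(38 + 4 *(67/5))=366858/625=586.97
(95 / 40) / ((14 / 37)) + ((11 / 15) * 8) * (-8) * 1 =-68303 / 1680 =-40.66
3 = 3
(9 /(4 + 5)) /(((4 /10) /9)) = 45 /2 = 22.50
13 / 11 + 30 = 343 / 11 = 31.18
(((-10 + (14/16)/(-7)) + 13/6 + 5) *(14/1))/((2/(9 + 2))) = -5467/24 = -227.79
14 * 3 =42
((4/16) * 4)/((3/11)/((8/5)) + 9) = 88/807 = 0.11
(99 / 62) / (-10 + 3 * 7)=9 / 62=0.15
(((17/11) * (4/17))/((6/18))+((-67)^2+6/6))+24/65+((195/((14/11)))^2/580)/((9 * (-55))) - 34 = 72460212639/16256240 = 4457.38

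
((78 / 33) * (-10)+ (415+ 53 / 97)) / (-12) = -104542 / 3201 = -32.66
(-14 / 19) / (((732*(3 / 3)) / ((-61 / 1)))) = 7 / 114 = 0.06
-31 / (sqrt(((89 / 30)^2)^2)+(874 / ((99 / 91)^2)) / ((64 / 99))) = -818400 / 30388991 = -0.03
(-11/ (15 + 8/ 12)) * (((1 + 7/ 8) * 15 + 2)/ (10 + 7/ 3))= -1.71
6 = 6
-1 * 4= -4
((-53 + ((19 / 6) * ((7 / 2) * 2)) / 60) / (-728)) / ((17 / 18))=18947 / 247520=0.08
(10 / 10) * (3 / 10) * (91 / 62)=273 / 620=0.44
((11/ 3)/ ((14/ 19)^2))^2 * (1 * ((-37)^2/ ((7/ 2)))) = 21587543329/ 1210104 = 17839.41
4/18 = 2/9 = 0.22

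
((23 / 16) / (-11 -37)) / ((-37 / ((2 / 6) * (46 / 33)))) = 529 / 1406592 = 0.00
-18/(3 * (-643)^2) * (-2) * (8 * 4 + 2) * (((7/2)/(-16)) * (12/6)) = -357/826898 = -0.00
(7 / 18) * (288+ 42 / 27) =9121 / 81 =112.60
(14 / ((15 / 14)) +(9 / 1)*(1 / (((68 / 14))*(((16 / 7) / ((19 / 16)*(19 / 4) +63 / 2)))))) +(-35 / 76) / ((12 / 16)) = 140771743 / 3307520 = 42.56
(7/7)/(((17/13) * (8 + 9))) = 13/289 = 0.04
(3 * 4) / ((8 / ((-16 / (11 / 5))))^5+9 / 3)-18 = -1301082 / 138949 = -9.36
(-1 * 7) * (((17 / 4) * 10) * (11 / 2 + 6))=-13685 / 4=-3421.25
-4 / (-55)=4 / 55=0.07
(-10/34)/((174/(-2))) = 5/1479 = 0.00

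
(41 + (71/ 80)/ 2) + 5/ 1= 7431/ 160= 46.44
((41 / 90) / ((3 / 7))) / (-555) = -287 / 149850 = -0.00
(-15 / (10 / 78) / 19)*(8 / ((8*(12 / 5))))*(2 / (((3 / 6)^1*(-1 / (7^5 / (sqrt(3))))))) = 1092455*sqrt(3) / 19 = 99588.82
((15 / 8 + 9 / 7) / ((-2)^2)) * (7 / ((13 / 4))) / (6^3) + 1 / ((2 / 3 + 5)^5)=85591147 / 10631889216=0.01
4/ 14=0.29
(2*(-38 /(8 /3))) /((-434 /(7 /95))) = 3 /620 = 0.00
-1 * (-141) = 141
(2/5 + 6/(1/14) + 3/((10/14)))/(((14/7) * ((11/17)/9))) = 67779/110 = 616.17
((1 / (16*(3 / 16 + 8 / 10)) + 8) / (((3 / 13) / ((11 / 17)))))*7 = 637637 / 4029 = 158.26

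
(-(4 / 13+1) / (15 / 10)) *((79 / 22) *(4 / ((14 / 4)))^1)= -10744 / 3003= -3.58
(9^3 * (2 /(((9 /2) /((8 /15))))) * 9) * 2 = 15552 /5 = 3110.40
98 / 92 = 49 / 46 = 1.07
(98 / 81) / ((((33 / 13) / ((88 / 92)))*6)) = 1274 / 16767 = 0.08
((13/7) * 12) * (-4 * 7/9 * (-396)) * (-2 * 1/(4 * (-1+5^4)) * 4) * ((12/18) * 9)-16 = -544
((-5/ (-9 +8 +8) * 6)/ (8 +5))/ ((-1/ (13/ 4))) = 1.07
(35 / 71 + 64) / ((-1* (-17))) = 4579 / 1207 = 3.79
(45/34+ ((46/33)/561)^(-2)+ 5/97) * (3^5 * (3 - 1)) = 137335944457773/1744642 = 78718696.71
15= 15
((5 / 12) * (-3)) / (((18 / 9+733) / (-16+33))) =-17 / 588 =-0.03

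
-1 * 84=-84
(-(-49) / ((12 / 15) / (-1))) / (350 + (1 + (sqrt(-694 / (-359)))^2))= -87955 / 506812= -0.17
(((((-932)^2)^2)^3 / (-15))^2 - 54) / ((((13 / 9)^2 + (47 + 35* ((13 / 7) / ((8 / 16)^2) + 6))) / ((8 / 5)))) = 6641778641666238969973947560837769633277680076447111161976377437413004136 / 2627875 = 2527433246127094694372429000000000000000000000000000000000000000000.00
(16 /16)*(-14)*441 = -6174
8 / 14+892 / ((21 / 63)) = 18736 / 7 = 2676.57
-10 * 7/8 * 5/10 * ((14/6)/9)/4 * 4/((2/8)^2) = -18.15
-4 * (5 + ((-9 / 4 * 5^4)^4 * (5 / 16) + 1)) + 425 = -4888325929240.72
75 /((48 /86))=1075 /8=134.38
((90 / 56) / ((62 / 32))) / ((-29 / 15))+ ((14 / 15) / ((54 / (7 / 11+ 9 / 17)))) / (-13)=-2667901618 / 6195804615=-0.43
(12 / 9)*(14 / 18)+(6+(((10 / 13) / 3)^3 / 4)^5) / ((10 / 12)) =8.24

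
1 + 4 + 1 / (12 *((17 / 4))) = 256 / 51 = 5.02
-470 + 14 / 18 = -4223 / 9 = -469.22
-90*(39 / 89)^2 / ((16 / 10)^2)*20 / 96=-2851875 / 2027776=-1.41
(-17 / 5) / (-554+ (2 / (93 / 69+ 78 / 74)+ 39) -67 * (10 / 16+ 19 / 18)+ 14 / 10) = 625464 / 115042061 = 0.01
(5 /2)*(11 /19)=1.45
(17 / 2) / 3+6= 53 / 6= 8.83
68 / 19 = 3.58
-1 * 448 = -448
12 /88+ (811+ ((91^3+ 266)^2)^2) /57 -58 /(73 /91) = 518627259648944999912072503 /91542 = 5665456944888084157130.85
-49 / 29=-1.69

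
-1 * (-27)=27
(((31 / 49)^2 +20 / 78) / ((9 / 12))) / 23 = 245956 / 6461091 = 0.04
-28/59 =-0.47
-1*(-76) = 76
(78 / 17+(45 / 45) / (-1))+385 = 6606 / 17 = 388.59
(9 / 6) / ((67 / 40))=60 / 67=0.90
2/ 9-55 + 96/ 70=-16823/ 315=-53.41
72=72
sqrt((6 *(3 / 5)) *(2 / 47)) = 6 *sqrt(235) / 235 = 0.39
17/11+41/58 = 2.25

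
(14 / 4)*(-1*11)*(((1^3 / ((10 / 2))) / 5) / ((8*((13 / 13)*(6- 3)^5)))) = -0.00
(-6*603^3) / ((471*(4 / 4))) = -438512454 / 157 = -2793072.96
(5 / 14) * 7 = 5 / 2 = 2.50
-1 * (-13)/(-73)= -13/73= -0.18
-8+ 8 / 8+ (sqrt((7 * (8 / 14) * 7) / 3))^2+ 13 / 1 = 15.33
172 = 172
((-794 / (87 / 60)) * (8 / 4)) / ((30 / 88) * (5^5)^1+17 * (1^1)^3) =-1397440 / 1381067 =-1.01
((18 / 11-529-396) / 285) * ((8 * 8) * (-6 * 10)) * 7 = 18201344 / 209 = 87087.77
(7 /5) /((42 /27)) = 9 /10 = 0.90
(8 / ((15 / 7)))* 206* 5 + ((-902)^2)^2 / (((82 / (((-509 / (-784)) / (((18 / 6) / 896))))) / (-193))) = -302105117032518.86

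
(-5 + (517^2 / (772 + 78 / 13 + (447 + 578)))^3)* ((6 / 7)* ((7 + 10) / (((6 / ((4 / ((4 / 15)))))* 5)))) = 324632139084062378 / 13676153463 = 23737093.91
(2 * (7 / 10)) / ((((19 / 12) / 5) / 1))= 84 / 19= 4.42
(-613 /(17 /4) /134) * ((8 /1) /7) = -9808 /7973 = -1.23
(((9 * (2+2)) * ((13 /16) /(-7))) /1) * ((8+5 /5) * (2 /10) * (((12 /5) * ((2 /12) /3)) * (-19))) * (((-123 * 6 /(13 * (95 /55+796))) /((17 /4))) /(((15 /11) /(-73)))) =17.08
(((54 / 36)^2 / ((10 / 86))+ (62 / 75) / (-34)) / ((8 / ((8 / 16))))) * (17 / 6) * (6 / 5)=98561 / 24000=4.11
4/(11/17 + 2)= 1.51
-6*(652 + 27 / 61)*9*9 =-19342314 / 61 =-317087.11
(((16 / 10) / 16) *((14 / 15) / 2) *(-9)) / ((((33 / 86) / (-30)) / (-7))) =-12642 / 55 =-229.85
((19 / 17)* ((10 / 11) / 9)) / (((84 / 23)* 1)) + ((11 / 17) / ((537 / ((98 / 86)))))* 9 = 23541431 / 544070142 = 0.04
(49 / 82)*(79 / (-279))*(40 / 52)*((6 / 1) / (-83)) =38710 / 4114227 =0.01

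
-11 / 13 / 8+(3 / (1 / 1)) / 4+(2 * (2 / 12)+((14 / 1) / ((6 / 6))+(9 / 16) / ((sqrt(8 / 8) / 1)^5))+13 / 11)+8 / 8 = 121643 / 6864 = 17.72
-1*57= -57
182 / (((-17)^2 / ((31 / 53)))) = 5642 / 15317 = 0.37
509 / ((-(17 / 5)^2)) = -44.03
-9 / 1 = -9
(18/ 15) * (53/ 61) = 318/ 305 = 1.04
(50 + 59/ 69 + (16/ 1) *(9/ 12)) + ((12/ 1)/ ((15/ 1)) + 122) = 64051/ 345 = 185.66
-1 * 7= -7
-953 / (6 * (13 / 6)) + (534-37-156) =3480 / 13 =267.69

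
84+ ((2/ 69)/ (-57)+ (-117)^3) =-1601529.00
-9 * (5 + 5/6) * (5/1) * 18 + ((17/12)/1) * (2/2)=-56683/12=-4723.58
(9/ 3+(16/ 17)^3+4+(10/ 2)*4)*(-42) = -5743374/ 4913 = -1169.02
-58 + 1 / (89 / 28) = -5134 / 89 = -57.69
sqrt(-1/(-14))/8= sqrt(14)/112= 0.03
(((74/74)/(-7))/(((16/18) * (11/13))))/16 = -117/9856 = -0.01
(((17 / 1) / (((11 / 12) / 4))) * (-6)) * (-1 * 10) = 48960 / 11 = 4450.91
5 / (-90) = -1 / 18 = -0.06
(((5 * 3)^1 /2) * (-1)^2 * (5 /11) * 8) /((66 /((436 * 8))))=174400 /121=1441.32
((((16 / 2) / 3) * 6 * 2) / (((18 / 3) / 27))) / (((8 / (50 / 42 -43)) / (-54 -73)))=669036 / 7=95576.57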